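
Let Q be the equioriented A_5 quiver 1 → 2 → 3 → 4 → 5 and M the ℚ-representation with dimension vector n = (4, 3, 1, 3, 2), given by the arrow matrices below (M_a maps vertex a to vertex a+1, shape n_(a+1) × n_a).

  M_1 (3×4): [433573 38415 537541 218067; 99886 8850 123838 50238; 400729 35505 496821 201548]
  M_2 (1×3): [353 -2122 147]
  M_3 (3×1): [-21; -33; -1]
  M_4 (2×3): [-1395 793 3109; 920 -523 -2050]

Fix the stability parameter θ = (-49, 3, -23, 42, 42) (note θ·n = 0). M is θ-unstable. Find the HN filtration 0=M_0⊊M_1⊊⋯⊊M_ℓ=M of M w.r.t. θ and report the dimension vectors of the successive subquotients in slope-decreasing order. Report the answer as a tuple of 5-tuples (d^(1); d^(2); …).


Barcode: M ≅ I[1,1]^2, I[1,2], I[1,5], I[2,2], I[4,4], I[4,5]. HN layers by μ_θ (4 steps, strictly decreasing):
  μ^(1)=42; μ^(2)=3; μ^(3)=-10; μ^(4)=-49

((0, 0, 0, 3, 2); (0, 2, 0, 0, 0); (0, 1, 1, 0, 0); (4, 0, 0, 0, 0))


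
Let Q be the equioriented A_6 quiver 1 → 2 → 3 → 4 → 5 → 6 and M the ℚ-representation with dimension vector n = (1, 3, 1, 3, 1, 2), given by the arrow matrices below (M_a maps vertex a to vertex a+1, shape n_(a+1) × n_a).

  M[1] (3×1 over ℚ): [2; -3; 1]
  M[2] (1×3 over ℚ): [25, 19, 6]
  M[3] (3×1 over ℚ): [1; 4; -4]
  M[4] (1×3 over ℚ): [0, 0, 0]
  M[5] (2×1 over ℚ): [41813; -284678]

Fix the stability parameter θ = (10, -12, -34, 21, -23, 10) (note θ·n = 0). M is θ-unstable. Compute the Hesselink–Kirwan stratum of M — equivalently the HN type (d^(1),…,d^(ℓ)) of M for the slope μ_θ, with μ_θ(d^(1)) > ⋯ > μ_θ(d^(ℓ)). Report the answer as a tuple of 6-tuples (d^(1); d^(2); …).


Barcode: M ≅ I[1,4], I[2,2]^2, I[4,4]^2, I[5,6], I[6,6]. HN layers by μ_θ (4 steps, strictly decreasing):
  μ^(1)=21; μ^(2)=10; μ^(3)=-12; μ^(4)=-23

((0, 0, 0, 3, 0, 0); (0, 0, 0, 0, 0, 2); (1, 3, 1, 0, 0, 0); (0, 0, 0, 0, 1, 0))


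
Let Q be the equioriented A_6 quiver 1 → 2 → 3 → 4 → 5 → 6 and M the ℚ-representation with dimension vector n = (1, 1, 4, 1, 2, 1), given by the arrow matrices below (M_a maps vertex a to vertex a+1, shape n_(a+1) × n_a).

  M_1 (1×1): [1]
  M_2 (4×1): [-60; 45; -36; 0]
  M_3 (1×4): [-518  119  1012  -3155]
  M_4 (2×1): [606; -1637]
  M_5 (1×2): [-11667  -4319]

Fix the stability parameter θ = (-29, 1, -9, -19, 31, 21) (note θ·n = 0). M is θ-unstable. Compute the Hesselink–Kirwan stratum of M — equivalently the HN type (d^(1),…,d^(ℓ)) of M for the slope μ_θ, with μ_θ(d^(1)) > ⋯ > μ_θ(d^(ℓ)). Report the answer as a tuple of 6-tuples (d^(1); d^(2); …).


Interval decomposition of M: I[1,6], I[3,3]^3, I[5,5].
HN type (ℓ=4): μ^(1)=31; μ^(2)=26; μ^(3)=-9; μ^(4)=-29

((0, 0, 0, 0, 1, 0); (0, 0, 0, 0, 1, 1); (0, 1, 4, 1, 0, 0); (1, 0, 0, 0, 0, 0))


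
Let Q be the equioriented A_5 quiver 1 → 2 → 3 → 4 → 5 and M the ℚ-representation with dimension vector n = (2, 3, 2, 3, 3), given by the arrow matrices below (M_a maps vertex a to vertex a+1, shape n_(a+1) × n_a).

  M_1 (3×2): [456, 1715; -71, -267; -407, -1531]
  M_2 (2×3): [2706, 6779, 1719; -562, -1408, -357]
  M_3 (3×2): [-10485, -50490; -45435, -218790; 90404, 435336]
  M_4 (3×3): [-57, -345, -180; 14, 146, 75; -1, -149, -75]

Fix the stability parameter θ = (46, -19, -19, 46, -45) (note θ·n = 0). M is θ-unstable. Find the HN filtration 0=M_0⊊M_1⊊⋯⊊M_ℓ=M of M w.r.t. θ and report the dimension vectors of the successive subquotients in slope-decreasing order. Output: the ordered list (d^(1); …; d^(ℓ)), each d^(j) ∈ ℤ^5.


Barcode: M ≅ I[1,3], I[1,4], I[2,2], I[4,5]^2, I[5,5]. HN layers by μ_θ (5 steps, strictly decreasing):
  μ^(1)=46; μ^(2)=8/3; μ^(3)=1/2; μ^(4)=-19; μ^(5)=-45

((0, 0, 0, 1, 0); (2, 2, 2, 0, 0); (0, 0, 0, 2, 2); (0, 1, 0, 0, 0); (0, 0, 0, 0, 1))


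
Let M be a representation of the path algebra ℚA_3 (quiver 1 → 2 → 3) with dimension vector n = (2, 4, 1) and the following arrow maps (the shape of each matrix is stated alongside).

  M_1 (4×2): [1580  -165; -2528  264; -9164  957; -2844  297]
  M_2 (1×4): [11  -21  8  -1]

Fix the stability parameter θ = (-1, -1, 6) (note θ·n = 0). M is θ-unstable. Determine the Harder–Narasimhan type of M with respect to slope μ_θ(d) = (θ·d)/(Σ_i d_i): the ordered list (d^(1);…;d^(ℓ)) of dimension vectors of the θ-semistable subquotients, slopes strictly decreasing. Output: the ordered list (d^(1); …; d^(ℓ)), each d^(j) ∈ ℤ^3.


Barcode: M ≅ I[1,1], I[1,2], I[2,2]^2, I[2,3]. HN layers by μ_θ (2 steps, strictly decreasing):
  μ^(1)=6; μ^(2)=-1

((0, 0, 1); (2, 4, 0))


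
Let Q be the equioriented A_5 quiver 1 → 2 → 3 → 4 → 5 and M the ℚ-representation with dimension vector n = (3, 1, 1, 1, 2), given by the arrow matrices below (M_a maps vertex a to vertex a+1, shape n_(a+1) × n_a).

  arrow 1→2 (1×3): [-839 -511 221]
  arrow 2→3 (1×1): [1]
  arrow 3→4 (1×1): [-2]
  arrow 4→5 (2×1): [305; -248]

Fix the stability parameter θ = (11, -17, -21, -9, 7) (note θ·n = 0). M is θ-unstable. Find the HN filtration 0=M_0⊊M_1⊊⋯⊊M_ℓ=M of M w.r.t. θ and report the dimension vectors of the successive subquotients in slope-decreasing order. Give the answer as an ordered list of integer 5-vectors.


Interval decomposition of M: I[1,1]^2, I[1,5], I[5,5].
HN type (ℓ=3): μ^(1)=11; μ^(2)=7; μ^(3)=-9

((2, 0, 0, 0, 0); (0, 0, 0, 0, 2); (1, 1, 1, 1, 0))


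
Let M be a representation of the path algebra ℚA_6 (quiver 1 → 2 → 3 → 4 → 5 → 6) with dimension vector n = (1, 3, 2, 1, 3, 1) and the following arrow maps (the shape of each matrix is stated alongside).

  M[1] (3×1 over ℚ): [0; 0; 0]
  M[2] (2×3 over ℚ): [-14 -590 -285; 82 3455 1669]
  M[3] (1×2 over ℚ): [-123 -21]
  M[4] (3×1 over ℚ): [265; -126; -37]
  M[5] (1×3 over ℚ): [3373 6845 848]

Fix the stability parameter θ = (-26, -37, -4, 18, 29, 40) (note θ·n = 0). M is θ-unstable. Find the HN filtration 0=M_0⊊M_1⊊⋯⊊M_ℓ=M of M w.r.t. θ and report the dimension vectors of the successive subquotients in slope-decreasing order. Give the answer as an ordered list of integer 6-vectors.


Barcode: M ≅ I[1,1], I[2,2], I[2,3], I[2,6], I[5,5]^2. HN layers by μ_θ (6 steps, strictly decreasing):
  μ^(1)=40; μ^(2)=29; μ^(3)=18; μ^(4)=-4; μ^(5)=-26; μ^(6)=-37

((0, 0, 0, 0, 0, 1); (0, 0, 0, 0, 3, 0); (0, 0, 0, 1, 0, 0); (0, 0, 2, 0, 0, 0); (1, 0, 0, 0, 0, 0); (0, 3, 0, 0, 0, 0))


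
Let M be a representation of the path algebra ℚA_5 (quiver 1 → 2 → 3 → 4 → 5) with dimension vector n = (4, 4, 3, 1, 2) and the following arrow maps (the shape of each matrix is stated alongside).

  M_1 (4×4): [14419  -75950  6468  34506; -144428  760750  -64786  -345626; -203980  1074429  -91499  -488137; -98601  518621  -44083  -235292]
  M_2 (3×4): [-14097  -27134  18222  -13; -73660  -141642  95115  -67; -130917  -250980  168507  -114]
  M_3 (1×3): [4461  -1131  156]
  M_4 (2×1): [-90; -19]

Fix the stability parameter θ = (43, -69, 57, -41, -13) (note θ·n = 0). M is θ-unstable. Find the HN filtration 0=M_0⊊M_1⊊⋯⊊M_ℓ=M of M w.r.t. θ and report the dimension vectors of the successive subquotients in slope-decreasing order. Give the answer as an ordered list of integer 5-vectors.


Barcode: M ≅ I[1,1], I[1,2], I[1,3], I[1,5], I[2,2], I[3,3], I[5,5]. HN layers by μ_θ (5 steps, strictly decreasing):
  μ^(1)=57; μ^(2)=43; μ^(3)=1; μ^(4)=-13; μ^(5)=-69

((0, 0, 2, 0, 0); (1, 0, 0, 0, 0); (0, 0, 1, 1, 1); (3, 3, 0, 0, 1); (0, 1, 0, 0, 0))


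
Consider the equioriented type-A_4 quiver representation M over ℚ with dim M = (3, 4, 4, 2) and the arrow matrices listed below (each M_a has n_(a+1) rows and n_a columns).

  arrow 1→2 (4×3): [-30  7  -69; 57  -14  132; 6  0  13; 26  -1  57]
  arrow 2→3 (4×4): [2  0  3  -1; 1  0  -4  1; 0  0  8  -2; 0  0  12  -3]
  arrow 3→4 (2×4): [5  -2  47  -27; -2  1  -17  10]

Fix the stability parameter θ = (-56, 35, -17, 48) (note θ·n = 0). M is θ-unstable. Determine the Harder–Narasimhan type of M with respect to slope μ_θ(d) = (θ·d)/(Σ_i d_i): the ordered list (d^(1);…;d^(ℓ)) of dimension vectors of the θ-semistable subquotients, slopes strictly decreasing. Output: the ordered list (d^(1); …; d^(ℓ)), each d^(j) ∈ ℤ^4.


Via rank(M_{q-1}∘⋯∘M_p): M ≅ I[1,3], I[1,4]^2, I[2,2], I[3,3].
μ_θ-semistable layers: μ^(1)=48; μ^(2)=35; μ^(3)=9; μ^(4)=-17; μ^(5)=-56

((0, 0, 0, 2); (0, 1, 0, 0); (0, 3, 3, 0); (0, 0, 1, 0); (3, 0, 0, 0))


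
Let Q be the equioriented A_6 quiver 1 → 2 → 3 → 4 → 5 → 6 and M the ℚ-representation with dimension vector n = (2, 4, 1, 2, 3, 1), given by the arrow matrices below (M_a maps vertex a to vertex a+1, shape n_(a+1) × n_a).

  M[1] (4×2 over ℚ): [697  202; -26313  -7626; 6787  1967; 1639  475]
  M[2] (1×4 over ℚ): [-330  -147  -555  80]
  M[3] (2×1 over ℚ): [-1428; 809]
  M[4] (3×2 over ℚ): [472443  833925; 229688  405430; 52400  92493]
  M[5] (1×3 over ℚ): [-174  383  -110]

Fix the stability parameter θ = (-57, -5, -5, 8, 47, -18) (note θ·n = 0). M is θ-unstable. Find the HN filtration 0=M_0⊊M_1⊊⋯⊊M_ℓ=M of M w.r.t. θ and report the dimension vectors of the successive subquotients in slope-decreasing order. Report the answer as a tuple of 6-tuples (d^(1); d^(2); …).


Interval decomposition of M: I[1,2], I[1,6], I[2,2]^2, I[4,5], I[5,5].
HN type (ℓ=5): μ^(1)=47; μ^(2)=29/2; μ^(3)=8; μ^(4)=-5; μ^(5)=-57

((0, 0, 0, 0, 2, 0); (0, 0, 0, 0, 1, 1); (0, 0, 0, 2, 0, 0); (0, 4, 1, 0, 0, 0); (2, 0, 0, 0, 0, 0))


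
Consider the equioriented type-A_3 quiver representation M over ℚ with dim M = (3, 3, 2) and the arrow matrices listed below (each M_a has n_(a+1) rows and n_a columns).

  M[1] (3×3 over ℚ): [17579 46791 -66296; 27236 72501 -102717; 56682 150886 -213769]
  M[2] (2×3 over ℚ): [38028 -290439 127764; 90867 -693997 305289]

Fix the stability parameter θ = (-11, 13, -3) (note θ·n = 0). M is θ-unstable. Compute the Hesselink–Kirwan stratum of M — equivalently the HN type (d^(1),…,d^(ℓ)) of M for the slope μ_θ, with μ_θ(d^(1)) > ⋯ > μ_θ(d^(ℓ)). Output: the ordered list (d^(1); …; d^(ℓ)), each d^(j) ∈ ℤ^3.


Interval decomposition of M: I[1,2], I[1,3]^2.
HN type (ℓ=3): μ^(1)=13; μ^(2)=5; μ^(3)=-11

((0, 1, 0); (0, 2, 2); (3, 0, 0))


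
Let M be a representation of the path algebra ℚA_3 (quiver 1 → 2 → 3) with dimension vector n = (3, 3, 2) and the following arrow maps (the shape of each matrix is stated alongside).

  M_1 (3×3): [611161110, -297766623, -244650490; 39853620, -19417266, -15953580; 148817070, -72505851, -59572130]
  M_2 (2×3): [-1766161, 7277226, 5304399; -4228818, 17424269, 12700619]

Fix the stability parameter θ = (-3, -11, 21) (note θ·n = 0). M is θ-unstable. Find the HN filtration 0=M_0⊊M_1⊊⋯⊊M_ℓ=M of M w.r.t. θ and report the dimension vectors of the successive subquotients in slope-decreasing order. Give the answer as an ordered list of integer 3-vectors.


Via rank(M_{q-1}∘⋯∘M_p): M ≅ I[1,1]^2, I[1,3], I[2,2], I[2,3].
μ_θ-semistable layers: μ^(1)=21; μ^(2)=-3; μ^(3)=-7; μ^(4)=-11

((0, 0, 2); (2, 0, 0); (1, 1, 0); (0, 2, 0))


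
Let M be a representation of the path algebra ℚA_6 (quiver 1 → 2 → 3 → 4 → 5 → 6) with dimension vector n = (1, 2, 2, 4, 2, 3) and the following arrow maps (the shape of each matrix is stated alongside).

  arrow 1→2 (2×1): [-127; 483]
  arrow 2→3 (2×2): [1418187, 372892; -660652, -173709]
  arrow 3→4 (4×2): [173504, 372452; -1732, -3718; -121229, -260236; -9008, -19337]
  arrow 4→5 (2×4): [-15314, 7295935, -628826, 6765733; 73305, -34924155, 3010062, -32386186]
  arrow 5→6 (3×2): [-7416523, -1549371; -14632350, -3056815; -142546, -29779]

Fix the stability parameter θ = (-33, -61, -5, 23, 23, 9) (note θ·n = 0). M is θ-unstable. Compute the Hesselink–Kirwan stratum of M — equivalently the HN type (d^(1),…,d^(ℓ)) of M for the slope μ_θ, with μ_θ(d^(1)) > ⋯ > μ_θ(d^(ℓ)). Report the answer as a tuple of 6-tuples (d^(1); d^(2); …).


Interval decomposition of M: I[1,6], I[2,6], I[4,4]^2, I[6,6].
HN type (ℓ=6): μ^(1)=23; μ^(2)=55/3; μ^(3)=9; μ^(4)=-5; μ^(5)=-47; μ^(6)=-61

((0, 0, 0, 2, 0, 0); (0, 0, 0, 2, 2, 2); (0, 0, 0, 0, 0, 1); (0, 0, 2, 0, 0, 0); (1, 1, 0, 0, 0, 0); (0, 1, 0, 0, 0, 0))


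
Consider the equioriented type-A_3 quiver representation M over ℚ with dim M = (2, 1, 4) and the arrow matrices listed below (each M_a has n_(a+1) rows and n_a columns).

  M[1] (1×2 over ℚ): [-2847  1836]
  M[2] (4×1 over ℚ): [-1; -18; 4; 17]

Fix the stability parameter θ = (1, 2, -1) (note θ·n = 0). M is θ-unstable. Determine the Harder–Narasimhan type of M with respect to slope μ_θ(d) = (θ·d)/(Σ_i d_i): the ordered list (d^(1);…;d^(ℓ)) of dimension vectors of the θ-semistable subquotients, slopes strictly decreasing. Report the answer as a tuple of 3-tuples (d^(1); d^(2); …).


Barcode: M ≅ I[1,1], I[1,3], I[3,3]^3. HN layers by μ_θ (3 steps, strictly decreasing):
  μ^(1)=1; μ^(2)=2/3; μ^(3)=-1

((1, 0, 0); (1, 1, 1); (0, 0, 3))


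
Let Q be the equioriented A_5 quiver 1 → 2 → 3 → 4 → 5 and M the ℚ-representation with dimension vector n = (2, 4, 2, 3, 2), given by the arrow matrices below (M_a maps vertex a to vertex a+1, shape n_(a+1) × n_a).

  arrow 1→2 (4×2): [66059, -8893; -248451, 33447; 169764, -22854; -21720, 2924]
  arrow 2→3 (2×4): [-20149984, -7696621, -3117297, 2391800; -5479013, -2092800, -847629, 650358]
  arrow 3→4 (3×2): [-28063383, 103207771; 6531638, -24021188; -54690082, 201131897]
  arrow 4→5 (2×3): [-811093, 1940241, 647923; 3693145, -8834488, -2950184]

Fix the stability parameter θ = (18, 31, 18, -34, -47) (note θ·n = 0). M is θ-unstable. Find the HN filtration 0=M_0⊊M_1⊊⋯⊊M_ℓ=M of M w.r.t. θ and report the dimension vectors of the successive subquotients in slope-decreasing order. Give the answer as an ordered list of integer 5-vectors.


Interval decomposition of M: I[1,5]^2, I[2,2]^2, I[4,4].
HN type (ℓ=3): μ^(1)=31; μ^(2)=-14/5; μ^(3)=-34

((0, 2, 0, 0, 0); (2, 2, 2, 2, 2); (0, 0, 0, 1, 0))


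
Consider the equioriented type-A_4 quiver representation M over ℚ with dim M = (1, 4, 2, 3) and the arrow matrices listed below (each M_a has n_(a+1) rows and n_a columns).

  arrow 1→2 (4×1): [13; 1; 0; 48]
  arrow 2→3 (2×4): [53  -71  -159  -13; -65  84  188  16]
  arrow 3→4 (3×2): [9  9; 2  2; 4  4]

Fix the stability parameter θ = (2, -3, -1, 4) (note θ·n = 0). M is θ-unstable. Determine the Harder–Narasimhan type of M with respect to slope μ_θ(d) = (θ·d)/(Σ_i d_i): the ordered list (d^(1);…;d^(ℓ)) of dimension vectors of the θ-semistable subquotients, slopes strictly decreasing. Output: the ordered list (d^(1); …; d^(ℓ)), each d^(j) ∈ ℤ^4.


Interval decomposition of M: I[1,4], I[2,2]^2, I[2,3], I[4,4]^2.
HN type (ℓ=4): μ^(1)=4; μ^(2)=-2/3; μ^(3)=-1; μ^(4)=-3

((0, 0, 0, 3); (1, 1, 1, 0); (0, 0, 1, 0); (0, 3, 0, 0))


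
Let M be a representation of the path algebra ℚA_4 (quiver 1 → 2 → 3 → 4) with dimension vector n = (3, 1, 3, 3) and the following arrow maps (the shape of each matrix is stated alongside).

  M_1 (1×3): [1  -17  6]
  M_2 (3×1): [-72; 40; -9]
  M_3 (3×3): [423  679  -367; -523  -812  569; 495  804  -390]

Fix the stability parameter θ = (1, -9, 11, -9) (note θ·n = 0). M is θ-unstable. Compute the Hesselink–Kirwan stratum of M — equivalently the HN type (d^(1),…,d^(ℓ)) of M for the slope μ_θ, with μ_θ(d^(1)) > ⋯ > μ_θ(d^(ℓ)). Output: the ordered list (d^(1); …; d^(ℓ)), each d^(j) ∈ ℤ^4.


Barcode: M ≅ I[1,1]^2, I[1,4], I[3,4]^2. HN layers by μ_θ (2 steps, strictly decreasing):
  μ^(1)=1; μ^(2)=-4

((2, 0, 3, 3); (1, 1, 0, 0))


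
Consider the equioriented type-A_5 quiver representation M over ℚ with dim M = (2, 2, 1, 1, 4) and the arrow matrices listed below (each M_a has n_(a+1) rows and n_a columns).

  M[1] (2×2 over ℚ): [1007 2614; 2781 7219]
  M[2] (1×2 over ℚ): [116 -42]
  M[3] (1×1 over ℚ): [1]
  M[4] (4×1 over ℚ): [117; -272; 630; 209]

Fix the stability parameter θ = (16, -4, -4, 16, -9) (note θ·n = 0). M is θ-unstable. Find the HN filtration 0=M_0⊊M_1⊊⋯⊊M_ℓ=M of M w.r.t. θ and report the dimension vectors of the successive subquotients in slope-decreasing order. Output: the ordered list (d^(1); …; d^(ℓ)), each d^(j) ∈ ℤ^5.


Interval decomposition of M: I[1,2], I[1,5], I[5,5]^3.
HN type (ℓ=4): μ^(1)=6; μ^(2)=7/2; μ^(3)=8/3; μ^(4)=-9

((1, 1, 0, 0, 0); (0, 0, 0, 1, 1); (1, 1, 1, 0, 0); (0, 0, 0, 0, 3))


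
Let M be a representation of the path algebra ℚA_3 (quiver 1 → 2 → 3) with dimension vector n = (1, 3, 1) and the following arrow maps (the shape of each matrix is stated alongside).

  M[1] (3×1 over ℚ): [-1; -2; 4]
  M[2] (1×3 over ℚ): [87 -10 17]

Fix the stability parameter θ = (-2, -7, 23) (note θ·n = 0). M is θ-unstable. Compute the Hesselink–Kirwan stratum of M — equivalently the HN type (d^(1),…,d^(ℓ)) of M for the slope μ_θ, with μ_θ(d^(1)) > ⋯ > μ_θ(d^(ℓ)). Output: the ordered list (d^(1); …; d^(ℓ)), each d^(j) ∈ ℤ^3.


Barcode: M ≅ I[1,3], I[2,2]^2. HN layers by μ_θ (3 steps, strictly decreasing):
  μ^(1)=23; μ^(2)=-9/2; μ^(3)=-7

((0, 0, 1); (1, 1, 0); (0, 2, 0))


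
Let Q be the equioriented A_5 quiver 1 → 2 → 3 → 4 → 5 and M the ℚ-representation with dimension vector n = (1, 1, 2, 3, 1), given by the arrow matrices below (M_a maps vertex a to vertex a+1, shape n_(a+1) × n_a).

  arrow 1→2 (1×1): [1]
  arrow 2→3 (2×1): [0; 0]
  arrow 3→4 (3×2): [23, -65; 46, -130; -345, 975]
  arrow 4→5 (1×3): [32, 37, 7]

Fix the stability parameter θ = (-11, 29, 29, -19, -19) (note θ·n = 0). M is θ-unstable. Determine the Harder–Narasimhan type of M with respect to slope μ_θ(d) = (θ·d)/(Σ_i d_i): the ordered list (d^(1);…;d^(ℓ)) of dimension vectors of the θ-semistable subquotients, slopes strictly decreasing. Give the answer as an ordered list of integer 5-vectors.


Via rank(M_{q-1}∘⋯∘M_p): M ≅ I[1,2], I[3,3], I[3,5], I[4,4]^2.
μ_θ-semistable layers: μ^(1)=29; μ^(2)=-3; μ^(3)=-11; μ^(4)=-19

((0, 1, 1, 0, 0); (0, 0, 1, 1, 1); (1, 0, 0, 0, 0); (0, 0, 0, 2, 0))


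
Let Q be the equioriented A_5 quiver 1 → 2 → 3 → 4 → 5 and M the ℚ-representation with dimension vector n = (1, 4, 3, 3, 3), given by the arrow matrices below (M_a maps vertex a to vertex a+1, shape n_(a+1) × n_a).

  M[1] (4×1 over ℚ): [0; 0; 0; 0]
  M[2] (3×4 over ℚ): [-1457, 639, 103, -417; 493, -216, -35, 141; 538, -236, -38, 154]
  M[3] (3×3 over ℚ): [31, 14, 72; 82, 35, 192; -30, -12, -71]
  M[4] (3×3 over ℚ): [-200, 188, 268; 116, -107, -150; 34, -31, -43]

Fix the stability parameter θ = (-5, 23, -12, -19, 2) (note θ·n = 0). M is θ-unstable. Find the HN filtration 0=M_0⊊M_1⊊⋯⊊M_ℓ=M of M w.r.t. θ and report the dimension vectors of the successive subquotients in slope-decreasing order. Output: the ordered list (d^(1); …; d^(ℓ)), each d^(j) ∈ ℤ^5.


Via rank(M_{q-1}∘⋯∘M_p): M ≅ I[1,1], I[2,2]^2, I[2,4], I[2,5], I[3,5], I[5,5].
μ_θ-semistable layers: μ^(1)=23; μ^(2)=2; μ^(3)=-8/3; μ^(4)=-5; μ^(5)=-31/2

((0, 2, 0, 0, 0); (0, 0, 0, 0, 3); (0, 2, 2, 2, 0); (1, 0, 0, 0, 0); (0, 0, 1, 1, 0))


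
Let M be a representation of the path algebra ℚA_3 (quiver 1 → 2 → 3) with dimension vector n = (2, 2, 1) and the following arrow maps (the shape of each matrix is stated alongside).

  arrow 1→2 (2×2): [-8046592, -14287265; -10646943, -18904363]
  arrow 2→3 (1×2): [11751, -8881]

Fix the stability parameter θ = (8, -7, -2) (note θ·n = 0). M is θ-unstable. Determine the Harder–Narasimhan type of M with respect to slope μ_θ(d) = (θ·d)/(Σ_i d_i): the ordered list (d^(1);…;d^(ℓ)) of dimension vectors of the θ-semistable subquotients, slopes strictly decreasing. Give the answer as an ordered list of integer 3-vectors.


Barcode: M ≅ I[1,2], I[1,3]. HN layers by μ_θ (2 steps, strictly decreasing):
  μ^(1)=1/2; μ^(2)=-1/3

((1, 1, 0); (1, 1, 1))


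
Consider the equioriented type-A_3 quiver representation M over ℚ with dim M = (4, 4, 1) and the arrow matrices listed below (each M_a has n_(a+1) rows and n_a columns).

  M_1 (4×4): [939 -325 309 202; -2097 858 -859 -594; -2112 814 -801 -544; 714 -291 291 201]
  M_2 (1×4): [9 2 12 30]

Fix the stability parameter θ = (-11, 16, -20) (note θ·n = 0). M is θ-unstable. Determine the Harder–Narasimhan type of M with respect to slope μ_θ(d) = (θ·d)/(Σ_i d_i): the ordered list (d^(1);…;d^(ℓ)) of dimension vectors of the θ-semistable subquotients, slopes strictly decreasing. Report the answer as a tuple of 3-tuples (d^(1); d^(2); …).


Barcode: M ≅ I[1,2]^3, I[1,3]. HN layers by μ_θ (3 steps, strictly decreasing):
  μ^(1)=16; μ^(2)=-2; μ^(3)=-11

((0, 3, 0); (0, 1, 1); (4, 0, 0))


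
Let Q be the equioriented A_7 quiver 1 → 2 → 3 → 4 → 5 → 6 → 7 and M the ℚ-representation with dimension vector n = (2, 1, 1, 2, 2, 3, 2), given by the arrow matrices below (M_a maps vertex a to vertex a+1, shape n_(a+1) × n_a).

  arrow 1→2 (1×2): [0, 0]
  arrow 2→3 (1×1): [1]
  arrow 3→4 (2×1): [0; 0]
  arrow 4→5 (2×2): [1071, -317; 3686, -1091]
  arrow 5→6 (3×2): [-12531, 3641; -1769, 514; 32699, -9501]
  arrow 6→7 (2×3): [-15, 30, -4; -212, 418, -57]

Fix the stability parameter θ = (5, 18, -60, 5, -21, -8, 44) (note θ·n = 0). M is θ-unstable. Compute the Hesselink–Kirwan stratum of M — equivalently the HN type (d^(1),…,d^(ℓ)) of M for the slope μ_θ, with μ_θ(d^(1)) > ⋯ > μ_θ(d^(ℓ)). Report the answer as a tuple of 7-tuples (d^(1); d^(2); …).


Via rank(M_{q-1}∘⋯∘M_p): M ≅ I[1,1]^2, I[2,3], I[4,6], I[4,7], I[6,7].
μ_θ-semistable layers: μ^(1)=44; μ^(2)=5; μ^(3)=-8; μ^(4)=-21

((0, 0, 0, 0, 0, 0, 2); (2, 0, 0, 0, 0, 0, 0); (0, 0, 0, 2, 2, 3, 0); (0, 1, 1, 0, 0, 0, 0))


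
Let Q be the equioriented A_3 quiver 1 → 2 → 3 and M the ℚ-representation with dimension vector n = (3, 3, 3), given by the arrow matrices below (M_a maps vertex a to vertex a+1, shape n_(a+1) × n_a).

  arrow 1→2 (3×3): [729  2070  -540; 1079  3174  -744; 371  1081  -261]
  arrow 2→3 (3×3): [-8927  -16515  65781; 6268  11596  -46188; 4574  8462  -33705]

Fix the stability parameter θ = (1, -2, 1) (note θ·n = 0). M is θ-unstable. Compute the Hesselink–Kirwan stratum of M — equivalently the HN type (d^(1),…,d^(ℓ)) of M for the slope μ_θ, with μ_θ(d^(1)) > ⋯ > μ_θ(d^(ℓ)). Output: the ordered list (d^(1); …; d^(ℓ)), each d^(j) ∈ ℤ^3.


Via rank(M_{q-1}∘⋯∘M_p): M ≅ I[1,1], I[1,2], I[1,3], I[2,3], I[3,3].
μ_θ-semistable layers: μ^(1)=1; μ^(2)=-1/2; μ^(3)=-2

((1, 0, 3); (2, 2, 0); (0, 1, 0))


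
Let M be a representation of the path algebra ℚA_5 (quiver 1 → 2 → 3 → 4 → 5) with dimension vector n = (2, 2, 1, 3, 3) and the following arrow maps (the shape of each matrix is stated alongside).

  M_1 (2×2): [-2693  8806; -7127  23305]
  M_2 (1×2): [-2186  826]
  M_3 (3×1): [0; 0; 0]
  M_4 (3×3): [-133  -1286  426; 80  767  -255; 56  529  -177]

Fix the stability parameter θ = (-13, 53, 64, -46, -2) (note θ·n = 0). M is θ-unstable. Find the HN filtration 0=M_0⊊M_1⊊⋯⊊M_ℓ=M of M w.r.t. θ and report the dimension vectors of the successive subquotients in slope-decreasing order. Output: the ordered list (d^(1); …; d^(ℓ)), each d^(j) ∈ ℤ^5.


Interval decomposition of M: I[1,2], I[1,3], I[4,4], I[4,5]^2, I[5,5].
HN type (ℓ=5): μ^(1)=64; μ^(2)=53; μ^(3)=-2; μ^(4)=-13; μ^(5)=-46

((0, 0, 1, 0, 0); (0, 2, 0, 0, 0); (0, 0, 0, 0, 3); (2, 0, 0, 0, 0); (0, 0, 0, 3, 0))


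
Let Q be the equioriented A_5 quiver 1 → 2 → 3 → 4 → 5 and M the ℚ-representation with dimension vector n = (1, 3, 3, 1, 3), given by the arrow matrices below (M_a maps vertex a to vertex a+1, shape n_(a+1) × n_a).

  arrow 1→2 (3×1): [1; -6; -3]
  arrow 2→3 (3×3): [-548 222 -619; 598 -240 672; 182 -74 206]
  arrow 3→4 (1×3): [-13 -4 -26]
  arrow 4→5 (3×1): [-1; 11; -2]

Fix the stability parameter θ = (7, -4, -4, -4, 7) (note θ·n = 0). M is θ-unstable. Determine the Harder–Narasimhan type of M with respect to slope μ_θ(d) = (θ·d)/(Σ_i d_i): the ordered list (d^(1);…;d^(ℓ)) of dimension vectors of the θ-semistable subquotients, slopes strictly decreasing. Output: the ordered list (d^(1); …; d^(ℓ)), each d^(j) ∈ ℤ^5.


Via rank(M_{q-1}∘⋯∘M_p): M ≅ I[1,5], I[2,3]^2, I[5,5]^2.
μ_θ-semistable layers: μ^(1)=7; μ^(2)=-5/4; μ^(3)=-4

((0, 0, 0, 0, 3); (1, 1, 1, 1, 0); (0, 2, 2, 0, 0))


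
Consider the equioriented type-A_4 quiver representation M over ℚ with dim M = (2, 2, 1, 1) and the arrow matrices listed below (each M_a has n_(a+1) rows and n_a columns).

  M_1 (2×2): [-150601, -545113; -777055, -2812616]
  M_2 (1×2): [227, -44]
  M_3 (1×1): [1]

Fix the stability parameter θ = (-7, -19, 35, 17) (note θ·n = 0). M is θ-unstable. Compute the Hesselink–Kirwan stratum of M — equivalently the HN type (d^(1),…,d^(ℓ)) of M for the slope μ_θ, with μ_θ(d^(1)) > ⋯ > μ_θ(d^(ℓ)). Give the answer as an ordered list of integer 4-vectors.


Via rank(M_{q-1}∘⋯∘M_p): M ≅ I[1,2], I[1,4].
μ_θ-semistable layers: μ^(1)=26; μ^(2)=-13

((0, 0, 1, 1); (2, 2, 0, 0))


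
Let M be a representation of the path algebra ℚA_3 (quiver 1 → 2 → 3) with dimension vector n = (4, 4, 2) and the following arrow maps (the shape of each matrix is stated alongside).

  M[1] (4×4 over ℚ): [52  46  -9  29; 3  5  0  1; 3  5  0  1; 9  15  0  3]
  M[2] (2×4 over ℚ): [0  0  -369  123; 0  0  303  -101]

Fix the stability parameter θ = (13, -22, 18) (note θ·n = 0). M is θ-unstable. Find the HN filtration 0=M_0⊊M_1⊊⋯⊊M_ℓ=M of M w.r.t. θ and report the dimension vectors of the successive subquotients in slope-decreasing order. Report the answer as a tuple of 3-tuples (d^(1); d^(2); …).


Interval decomposition of M: I[1,1]^2, I[1,2]^2, I[2,2], I[2,3], I[3,3].
HN type (ℓ=4): μ^(1)=18; μ^(2)=13; μ^(3)=-9/2; μ^(4)=-22

((0, 0, 2); (2, 0, 0); (2, 2, 0); (0, 2, 0))


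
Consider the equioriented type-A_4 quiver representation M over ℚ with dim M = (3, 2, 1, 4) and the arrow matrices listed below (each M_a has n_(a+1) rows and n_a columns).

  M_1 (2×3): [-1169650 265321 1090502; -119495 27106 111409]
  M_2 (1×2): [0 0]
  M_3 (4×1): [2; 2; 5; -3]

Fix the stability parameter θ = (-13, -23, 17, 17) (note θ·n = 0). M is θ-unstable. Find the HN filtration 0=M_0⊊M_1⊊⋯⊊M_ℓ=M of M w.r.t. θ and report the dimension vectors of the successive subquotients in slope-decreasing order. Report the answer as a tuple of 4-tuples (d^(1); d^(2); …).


Interval decomposition of M: I[1,1], I[1,2]^2, I[3,4], I[4,4]^3.
HN type (ℓ=3): μ^(1)=17; μ^(2)=-13; μ^(3)=-18

((0, 0, 1, 4); (1, 0, 0, 0); (2, 2, 0, 0))


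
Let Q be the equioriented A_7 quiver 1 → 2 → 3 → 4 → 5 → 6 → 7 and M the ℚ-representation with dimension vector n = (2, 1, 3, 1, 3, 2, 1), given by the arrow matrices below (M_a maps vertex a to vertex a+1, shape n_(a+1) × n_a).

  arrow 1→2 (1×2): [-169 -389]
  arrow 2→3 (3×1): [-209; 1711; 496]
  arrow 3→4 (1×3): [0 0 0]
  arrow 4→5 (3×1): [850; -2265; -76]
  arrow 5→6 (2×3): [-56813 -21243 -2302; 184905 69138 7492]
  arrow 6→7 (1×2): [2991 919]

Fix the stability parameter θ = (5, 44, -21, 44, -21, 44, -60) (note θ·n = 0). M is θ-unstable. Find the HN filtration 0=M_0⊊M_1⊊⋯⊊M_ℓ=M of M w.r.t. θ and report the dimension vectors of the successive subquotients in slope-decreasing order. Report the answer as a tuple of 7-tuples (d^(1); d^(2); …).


Interval decomposition of M: I[1,1], I[1,3], I[3,3]^2, I[4,7], I[5,5], I[5,6].
HN type (ℓ=5): μ^(1)=44; μ^(2)=23/2; μ^(3)=5; μ^(4)=7/4; μ^(5)=-21

((0, 0, 0, 0, 0, 1, 0); (0, 1, 1, 0, 0, 0, 0); (2, 0, 0, 0, 0, 0, 0); (0, 0, 0, 1, 1, 1, 1); (0, 0, 2, 0, 2, 0, 0))


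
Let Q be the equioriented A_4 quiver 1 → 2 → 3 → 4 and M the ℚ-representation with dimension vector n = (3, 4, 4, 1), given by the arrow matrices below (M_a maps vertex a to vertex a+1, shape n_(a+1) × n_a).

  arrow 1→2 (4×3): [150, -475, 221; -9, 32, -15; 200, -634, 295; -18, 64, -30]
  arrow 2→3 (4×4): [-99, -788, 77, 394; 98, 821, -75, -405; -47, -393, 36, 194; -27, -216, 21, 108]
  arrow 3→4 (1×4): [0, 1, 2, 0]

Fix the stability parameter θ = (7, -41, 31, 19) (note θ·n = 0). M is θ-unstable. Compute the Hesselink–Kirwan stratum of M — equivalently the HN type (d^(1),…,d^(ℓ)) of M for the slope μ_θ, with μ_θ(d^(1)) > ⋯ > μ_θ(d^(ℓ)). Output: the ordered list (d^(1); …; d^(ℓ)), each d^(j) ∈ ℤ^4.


Via rank(M_{q-1}∘⋯∘M_p): M ≅ I[1,2], I[1,3], I[1,4], I[2,3], I[3,3].
μ_θ-semistable layers: μ^(1)=31; μ^(2)=25; μ^(3)=-17; μ^(4)=-41

((0, 0, 3, 0); (0, 0, 1, 1); (3, 3, 0, 0); (0, 1, 0, 0))


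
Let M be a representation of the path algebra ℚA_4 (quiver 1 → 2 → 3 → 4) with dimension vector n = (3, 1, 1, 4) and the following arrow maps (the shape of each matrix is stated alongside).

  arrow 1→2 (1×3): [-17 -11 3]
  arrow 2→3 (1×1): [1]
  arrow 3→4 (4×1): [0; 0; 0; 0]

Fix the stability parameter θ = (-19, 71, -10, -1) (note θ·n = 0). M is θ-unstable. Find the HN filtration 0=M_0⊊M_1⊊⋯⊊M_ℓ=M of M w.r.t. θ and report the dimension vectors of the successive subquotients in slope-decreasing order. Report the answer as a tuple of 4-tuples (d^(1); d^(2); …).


Barcode: M ≅ I[1,1]^2, I[1,3], I[4,4]^4. HN layers by μ_θ (3 steps, strictly decreasing):
  μ^(1)=61/2; μ^(2)=-1; μ^(3)=-19

((0, 1, 1, 0); (0, 0, 0, 4); (3, 0, 0, 0))


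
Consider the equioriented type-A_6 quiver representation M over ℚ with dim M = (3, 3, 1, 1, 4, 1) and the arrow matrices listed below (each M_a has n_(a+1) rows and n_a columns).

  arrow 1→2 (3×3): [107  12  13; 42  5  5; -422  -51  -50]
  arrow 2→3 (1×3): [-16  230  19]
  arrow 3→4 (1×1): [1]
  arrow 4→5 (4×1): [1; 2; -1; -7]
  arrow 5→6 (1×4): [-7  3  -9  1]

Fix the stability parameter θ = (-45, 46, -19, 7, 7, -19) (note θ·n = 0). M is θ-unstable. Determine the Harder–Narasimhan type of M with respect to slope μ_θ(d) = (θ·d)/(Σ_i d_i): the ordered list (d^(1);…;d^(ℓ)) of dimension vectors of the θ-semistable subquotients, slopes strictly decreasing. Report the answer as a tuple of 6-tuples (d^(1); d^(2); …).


Barcode: M ≅ I[1,2]^2, I[1,6], I[5,5]^3. HN layers by μ_θ (4 steps, strictly decreasing):
  μ^(1)=46; μ^(2)=7; μ^(3)=22/5; μ^(4)=-45

((0, 2, 0, 0, 0, 0); (0, 0, 0, 0, 3, 0); (0, 1, 1, 1, 1, 1); (3, 0, 0, 0, 0, 0))


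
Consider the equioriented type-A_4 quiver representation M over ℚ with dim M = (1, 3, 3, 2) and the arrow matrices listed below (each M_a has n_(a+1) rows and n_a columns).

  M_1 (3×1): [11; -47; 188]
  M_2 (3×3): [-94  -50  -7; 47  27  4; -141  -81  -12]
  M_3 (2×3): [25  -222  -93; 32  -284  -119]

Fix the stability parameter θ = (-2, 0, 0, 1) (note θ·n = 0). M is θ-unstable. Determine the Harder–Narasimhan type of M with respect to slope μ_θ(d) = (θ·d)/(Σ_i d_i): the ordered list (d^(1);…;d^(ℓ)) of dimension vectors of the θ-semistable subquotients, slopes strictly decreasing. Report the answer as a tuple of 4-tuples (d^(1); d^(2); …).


Via rank(M_{q-1}∘⋯∘M_p): M ≅ I[1,2], I[2,4]^2, I[3,3].
μ_θ-semistable layers: μ^(1)=1; μ^(2)=0; μ^(3)=-2

((0, 0, 0, 2); (0, 3, 3, 0); (1, 0, 0, 0))


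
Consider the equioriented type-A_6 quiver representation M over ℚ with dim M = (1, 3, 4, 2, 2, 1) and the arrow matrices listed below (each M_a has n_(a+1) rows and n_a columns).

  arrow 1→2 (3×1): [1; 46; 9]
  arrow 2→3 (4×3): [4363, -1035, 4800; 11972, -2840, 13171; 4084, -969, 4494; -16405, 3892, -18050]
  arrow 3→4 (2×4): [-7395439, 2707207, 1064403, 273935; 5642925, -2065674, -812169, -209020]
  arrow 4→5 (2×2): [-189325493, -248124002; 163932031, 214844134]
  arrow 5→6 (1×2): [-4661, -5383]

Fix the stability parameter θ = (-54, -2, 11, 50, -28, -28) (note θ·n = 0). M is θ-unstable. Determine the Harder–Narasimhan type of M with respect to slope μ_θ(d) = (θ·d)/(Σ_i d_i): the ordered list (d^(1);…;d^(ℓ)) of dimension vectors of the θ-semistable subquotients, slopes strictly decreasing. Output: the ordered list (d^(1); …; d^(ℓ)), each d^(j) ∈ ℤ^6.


Interval decomposition of M: I[1,5], I[2,3], I[2,4], I[3,3], I[5,6].
HN type (ℓ=5): μ^(1)=50; μ^(2)=11; μ^(3)=-2; μ^(4)=-28; μ^(5)=-54

((0, 0, 0, 1, 0, 0); (0, 0, 4, 1, 1, 0); (0, 3, 0, 0, 0, 0); (0, 0, 0, 0, 1, 1); (1, 0, 0, 0, 0, 0))


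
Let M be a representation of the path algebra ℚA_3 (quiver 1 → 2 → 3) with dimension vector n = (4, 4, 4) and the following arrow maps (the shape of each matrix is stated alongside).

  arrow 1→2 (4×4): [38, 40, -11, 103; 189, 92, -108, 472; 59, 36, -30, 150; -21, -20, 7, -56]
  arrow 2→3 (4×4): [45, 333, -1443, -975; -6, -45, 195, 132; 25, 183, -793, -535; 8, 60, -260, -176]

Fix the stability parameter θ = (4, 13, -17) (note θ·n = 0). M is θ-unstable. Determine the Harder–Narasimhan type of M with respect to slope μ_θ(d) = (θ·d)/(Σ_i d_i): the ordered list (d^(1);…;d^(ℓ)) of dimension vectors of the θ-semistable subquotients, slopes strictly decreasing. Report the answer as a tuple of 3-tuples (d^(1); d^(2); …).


Via rank(M_{q-1}∘⋯∘M_p): M ≅ I[1,1], I[1,2]^2, I[1,3], I[2,3], I[3,3]^2.
μ_θ-semistable layers: μ^(1)=13; μ^(2)=4; μ^(3)=0; μ^(4)=-2; μ^(5)=-17

((0, 2, 0); (3, 0, 0); (1, 1, 1); (0, 1, 1); (0, 0, 2))


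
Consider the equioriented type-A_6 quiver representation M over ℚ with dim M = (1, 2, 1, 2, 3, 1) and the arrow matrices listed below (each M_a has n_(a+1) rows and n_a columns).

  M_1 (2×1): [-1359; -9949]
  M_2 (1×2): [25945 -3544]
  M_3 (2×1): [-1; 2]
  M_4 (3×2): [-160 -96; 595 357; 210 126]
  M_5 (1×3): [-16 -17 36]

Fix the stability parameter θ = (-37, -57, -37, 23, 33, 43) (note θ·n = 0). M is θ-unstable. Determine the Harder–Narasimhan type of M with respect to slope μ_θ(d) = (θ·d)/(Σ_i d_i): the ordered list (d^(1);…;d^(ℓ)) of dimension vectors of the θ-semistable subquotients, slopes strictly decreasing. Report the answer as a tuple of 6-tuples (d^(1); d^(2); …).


Barcode: M ≅ I[1,6], I[2,2], I[4,4], I[5,5]^2. HN layers by μ_θ (6 steps, strictly decreasing):
  μ^(1)=43; μ^(2)=33; μ^(3)=23; μ^(4)=-37; μ^(5)=-47; μ^(6)=-57

((0, 0, 0, 0, 0, 1); (0, 0, 0, 0, 3, 0); (0, 0, 0, 2, 0, 0); (0, 0, 1, 0, 0, 0); (1, 1, 0, 0, 0, 0); (0, 1, 0, 0, 0, 0))


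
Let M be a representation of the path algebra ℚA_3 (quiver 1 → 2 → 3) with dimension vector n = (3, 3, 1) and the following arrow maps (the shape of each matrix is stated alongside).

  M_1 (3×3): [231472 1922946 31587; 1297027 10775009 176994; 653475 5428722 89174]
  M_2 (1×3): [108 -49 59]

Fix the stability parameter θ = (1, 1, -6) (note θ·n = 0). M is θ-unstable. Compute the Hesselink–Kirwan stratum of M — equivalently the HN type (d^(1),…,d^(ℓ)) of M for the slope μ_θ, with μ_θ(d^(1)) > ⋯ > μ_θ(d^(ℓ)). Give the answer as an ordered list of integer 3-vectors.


Barcode: M ≅ I[1,2]^2, I[1,3]. HN layers by μ_θ (2 steps, strictly decreasing):
  μ^(1)=1; μ^(2)=-4/3

((2, 2, 0); (1, 1, 1))


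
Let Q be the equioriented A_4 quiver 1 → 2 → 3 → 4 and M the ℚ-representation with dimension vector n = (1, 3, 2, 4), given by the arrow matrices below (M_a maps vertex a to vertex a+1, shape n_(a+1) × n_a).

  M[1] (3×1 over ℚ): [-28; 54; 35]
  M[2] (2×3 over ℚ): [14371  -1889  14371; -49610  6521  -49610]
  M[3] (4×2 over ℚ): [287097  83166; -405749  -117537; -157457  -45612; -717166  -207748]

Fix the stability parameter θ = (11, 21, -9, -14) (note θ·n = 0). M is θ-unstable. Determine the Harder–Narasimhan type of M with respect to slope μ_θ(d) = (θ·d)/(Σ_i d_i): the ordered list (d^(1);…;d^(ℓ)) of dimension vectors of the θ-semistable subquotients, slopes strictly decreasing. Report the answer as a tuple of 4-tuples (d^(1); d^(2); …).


Interval decomposition of M: I[1,4], I[2,2], I[2,4], I[4,4]^2.
HN type (ℓ=4): μ^(1)=21; μ^(2)=9/4; μ^(3)=-2/3; μ^(4)=-14

((0, 1, 0, 0); (1, 1, 1, 1); (0, 1, 1, 1); (0, 0, 0, 2))


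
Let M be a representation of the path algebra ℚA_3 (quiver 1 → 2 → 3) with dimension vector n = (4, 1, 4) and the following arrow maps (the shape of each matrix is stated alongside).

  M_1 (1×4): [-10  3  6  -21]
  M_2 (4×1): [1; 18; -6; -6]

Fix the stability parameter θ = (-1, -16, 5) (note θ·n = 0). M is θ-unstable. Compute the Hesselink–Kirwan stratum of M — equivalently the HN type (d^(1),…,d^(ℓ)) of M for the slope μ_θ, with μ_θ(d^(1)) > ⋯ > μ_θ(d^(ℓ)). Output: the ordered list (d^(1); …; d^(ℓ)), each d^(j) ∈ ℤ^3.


Interval decomposition of M: I[1,1]^3, I[1,3], I[3,3]^3.
HN type (ℓ=3): μ^(1)=5; μ^(2)=-1; μ^(3)=-17/2

((0, 0, 4); (3, 0, 0); (1, 1, 0))


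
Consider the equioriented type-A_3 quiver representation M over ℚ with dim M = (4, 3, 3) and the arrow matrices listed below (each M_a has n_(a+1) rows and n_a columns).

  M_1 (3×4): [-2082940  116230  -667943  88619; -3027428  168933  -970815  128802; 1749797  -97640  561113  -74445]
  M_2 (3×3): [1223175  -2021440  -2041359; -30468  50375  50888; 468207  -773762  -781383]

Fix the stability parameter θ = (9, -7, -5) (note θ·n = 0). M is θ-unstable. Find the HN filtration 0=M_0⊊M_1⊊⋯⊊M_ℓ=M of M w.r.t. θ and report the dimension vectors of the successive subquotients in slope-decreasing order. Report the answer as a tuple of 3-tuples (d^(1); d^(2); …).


Barcode: M ≅ I[1,1], I[1,3]^3. HN layers by μ_θ (2 steps, strictly decreasing):
  μ^(1)=9; μ^(2)=-1

((1, 0, 0); (3, 3, 3))


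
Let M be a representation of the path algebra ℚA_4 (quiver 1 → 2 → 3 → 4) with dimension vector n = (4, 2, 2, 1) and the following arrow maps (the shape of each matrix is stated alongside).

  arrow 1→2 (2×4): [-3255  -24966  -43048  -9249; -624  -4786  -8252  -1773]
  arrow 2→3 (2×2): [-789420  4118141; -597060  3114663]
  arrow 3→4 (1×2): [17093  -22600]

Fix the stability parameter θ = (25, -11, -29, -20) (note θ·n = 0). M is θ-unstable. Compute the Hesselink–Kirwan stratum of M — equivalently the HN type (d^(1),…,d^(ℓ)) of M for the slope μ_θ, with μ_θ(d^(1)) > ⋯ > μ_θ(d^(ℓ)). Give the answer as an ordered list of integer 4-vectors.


Via rank(M_{q-1}∘⋯∘M_p): M ≅ I[1,1]^2, I[1,2], I[1,4], I[3,3].
μ_θ-semistable layers: μ^(1)=25; μ^(2)=7; μ^(3)=-35/4; μ^(4)=-29

((2, 0, 0, 0); (1, 1, 0, 0); (1, 1, 1, 1); (0, 0, 1, 0))


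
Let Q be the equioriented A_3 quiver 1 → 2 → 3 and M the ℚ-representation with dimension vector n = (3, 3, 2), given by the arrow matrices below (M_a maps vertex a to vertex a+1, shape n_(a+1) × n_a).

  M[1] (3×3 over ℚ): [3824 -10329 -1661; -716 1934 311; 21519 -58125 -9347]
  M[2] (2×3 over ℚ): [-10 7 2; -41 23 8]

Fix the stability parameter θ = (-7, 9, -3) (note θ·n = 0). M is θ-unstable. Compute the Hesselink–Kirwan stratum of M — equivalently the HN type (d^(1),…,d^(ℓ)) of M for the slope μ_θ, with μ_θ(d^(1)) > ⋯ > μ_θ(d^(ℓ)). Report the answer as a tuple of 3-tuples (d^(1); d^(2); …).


Via rank(M_{q-1}∘⋯∘M_p): M ≅ I[1,2], I[1,3]^2.
μ_θ-semistable layers: μ^(1)=9; μ^(2)=3; μ^(3)=-7

((0, 1, 0); (0, 2, 2); (3, 0, 0))


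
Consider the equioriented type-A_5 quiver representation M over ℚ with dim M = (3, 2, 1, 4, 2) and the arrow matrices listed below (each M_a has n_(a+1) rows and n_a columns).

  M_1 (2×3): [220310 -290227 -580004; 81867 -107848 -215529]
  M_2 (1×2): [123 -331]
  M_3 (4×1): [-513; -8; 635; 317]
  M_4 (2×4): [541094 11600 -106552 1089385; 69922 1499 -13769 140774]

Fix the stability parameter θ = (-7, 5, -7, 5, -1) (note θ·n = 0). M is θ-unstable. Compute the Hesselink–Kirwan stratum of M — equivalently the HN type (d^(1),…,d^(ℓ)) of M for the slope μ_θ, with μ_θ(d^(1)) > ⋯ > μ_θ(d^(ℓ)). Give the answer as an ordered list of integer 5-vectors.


Interval decomposition of M: I[1,1], I[1,2], I[1,5], I[4,4]^2, I[4,5].
HN type (ℓ=4): μ^(1)=5; μ^(2)=2; μ^(3)=-1; μ^(4)=-7

((0, 1, 0, 2, 0); (0, 0, 0, 2, 2); (0, 1, 1, 0, 0); (3, 0, 0, 0, 0))
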